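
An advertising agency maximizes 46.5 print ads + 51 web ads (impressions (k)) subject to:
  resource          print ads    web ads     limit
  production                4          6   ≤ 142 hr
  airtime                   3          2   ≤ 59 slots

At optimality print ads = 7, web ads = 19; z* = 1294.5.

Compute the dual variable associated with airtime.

Both production and airtime are binding at x*.
From A_Bᵀ y = c: 4·y_production + 3·y_airtime = 46.5; 6·y_production + 2·y_airtime = 51.
Solving: y_production = 6, y_airtime = 7.5.
Shadow price of airtime = 7.5.

7.5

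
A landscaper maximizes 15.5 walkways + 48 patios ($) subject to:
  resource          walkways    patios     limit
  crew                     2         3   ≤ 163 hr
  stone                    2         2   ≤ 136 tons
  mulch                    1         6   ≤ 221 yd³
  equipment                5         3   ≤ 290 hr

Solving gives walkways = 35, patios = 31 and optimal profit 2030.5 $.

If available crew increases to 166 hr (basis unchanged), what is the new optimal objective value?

2045.5

At the optimum: crew uses 163 of 163 (binding); stone uses 132 of 136 (slack = 4); mulch uses 221 of 221 (binding); equipment uses 268 of 290 (slack = 22).
By complementary slackness, y = 0 for the non-binding constraints.
From A_Bᵀ y = c: 2·y_crew + 1·y_mulch = 15.5; 3·y_crew + 6·y_mulch = 48.
This yields shadow prices y_crew = 5, y_mulch = 5.5.
Δz = y_crew·Δb = 5 × (3) = 15, so new z* = 2030.5 + 15 = 2045.5.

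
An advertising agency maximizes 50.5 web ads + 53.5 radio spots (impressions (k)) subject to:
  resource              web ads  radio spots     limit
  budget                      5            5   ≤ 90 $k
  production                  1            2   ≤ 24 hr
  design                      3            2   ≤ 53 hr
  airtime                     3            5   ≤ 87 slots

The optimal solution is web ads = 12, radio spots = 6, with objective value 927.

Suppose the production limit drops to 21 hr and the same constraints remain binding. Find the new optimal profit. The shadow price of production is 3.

918

Δb = -3, so new z* = 927 + (3)·(-3) = 927 − 9 = 918.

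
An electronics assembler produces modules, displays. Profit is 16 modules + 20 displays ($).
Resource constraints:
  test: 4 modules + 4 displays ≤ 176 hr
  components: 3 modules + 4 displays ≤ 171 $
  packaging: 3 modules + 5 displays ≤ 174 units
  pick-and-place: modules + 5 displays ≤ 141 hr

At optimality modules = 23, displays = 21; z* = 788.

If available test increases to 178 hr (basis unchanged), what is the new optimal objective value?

793

At the optimum: test uses 176 of 176 (binding); components uses 153 of 171 (slack = 18); packaging uses 174 of 174 (binding); pick-and-place uses 128 of 141 (slack = 13).
Since components, pick-and-place are not tight, their duals are 0.
From A_Bᵀ y = c: 4·y_test + 3·y_packaging = 16; 4·y_test + 5·y_packaging = 20.
Solving: y_test = 2.5, y_packaging = 2.
Δz = y_test·Δb = 2.5 × (2) = 5, so new z* = 788 + 5 = 793.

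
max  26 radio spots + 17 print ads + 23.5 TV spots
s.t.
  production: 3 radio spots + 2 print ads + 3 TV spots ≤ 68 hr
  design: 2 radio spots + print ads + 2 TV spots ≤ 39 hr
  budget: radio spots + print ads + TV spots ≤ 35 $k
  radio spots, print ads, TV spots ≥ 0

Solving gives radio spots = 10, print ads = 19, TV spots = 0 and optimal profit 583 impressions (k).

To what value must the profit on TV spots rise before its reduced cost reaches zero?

Check each constraint at x*: production 68/68 (tight); design 39/39 (tight); budget 29/35 (slack 6).
By complementary slackness, y = 0 for the non-binding constraint.
From A_Bᵀ y = c: 3·y_production + 2·y_design = 26; 2·y_production + 1·y_design = 17.
This yields shadow prices y_production = 8, y_design = 1.
TV spots enters the basis when its profit ≥ yᵀa₃ = 8·3 + 1·2 = 26.

26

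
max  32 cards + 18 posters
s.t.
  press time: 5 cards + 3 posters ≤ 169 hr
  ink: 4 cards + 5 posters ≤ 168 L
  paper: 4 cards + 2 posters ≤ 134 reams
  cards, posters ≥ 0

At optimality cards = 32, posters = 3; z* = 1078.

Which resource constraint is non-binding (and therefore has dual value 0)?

ink

press time: 169/169 (binding)
ink: 143/168 (slack 25)
paper: 134/134 (binding)
By complementary slackness, a constraint with positive slack has shadow price 0 → ink.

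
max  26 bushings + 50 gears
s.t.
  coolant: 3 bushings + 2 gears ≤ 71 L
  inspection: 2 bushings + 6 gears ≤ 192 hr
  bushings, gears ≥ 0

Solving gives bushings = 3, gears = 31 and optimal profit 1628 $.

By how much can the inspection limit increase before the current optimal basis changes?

Binding constraints: coolant, inspection. The basis is B = [[3,2],[2,6]] with det 14.
Per unit increase in inspection, x* moves by d = (-0.1429, 0.2143).
The basis stays optimal until bushings reaches 0; allowable increase = 21 hr.

21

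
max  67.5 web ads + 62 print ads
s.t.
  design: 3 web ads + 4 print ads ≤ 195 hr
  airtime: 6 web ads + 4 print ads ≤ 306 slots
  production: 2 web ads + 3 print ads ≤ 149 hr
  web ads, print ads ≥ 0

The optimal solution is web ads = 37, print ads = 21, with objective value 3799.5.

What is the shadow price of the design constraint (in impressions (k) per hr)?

8.5

Binding: design and airtime. Non-binding: production (12 unused).
Slack constraints have shadow price 0 (complementary slackness).
Dual feasibility on the basic columns requires 3·y_design + 6·y_airtime = 67.5, 4·y_design + 4·y_airtime = 62.
→ y_design = 8.5 and y_airtime = 7.
Shadow price of design = 8.5.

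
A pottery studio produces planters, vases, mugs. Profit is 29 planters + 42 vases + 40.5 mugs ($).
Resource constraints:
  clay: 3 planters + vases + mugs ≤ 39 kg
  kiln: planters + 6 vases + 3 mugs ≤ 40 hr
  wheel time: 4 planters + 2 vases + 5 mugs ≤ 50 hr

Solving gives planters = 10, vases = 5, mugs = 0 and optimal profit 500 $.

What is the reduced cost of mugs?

Binding: kiln and wheel time. Non-binding: clay (4 unused).
Since clay is not tight, its dual is 0.
Dual feasibility on the basic columns requires 1·y_kiln + 4·y_wheel time = 29, 6·y_kiln + 2·y_wheel time = 42.
This yields shadow prices y_kiln = 5, y_wheel time = 6.
Reduced cost of mugs: c₃ − yᵀa₃ = 40.5 − (5·3 + 6·5) = 40.5 − 45 = -4.5.

-4.5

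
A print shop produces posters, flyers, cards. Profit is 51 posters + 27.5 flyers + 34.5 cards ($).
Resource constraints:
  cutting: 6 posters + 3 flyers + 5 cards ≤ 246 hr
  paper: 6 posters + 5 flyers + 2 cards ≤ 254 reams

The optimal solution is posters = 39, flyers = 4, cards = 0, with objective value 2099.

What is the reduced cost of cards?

-5

At the optimum: cutting uses 246 of 246 (binding); paper uses 254 of 254 (binding).
Dual feasibility on the basic columns requires 6·y_cutting + 6·y_paper = 51, 3·y_cutting + 5·y_paper = 27.5.
→ y_cutting = 7.5 and y_paper = 1.
Reduced cost of cards: c₃ − yᵀa₃ = 34.5 − (7.5·5 + 1·2) = 34.5 − 39.5 = -5.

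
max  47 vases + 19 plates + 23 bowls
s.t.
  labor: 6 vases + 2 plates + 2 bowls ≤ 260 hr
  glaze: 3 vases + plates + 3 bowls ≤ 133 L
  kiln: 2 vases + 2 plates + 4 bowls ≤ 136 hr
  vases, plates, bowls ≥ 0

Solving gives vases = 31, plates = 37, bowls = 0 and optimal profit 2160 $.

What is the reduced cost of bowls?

At the optimum: labor uses 260 of 260 (binding); glaze uses 130 of 133 (slack = 3); kiln uses 136 of 136 (binding).
Slack constraints have shadow price 0 (complementary slackness).
Dual feasibility on the basic columns requires 6·y_labor + 2·y_kiln = 47, 2·y_labor + 2·y_kiln = 19.
Solving: y_labor = 7, y_kiln = 2.5.
Reduced cost of bowls: c₃ − yᵀa₃ = 23 − (7·2 + 2.5·4) = 23 − 24 = -1.

-1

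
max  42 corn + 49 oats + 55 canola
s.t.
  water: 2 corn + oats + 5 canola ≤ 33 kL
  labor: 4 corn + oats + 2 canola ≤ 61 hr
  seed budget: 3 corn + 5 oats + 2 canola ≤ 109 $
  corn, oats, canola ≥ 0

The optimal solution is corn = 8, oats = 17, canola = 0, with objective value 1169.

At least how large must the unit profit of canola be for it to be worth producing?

61

Check each constraint at x*: water 33/33 (tight); labor 49/61 (slack 12); seed budget 109/109 (tight).
Since labor is not tight, its dual is 0.
Dual feasibility on the basic columns requires 2·y_water + 3·y_seed budget = 42, 1·y_water + 5·y_seed budget = 49.
→ y_water = 9 and y_seed budget = 8.
canola enters the basis when its profit ≥ yᵀa₃ = 9·5 + 8·2 = 61.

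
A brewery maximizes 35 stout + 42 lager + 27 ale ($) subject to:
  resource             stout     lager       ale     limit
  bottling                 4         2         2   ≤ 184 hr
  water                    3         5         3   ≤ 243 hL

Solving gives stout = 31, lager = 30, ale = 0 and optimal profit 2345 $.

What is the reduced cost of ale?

Both bottling and water are binding at x*.
Dual feasibility on the basic columns requires 4·y_bottling + 3·y_water = 35, 2·y_bottling + 5·y_water = 42.
This yields shadow prices y_bottling = 3.5, y_water = 7.
Reduced cost of ale: c₃ − yᵀa₃ = 27 − (3.5·2 + 7·3) = 27 − 28 = -1.

-1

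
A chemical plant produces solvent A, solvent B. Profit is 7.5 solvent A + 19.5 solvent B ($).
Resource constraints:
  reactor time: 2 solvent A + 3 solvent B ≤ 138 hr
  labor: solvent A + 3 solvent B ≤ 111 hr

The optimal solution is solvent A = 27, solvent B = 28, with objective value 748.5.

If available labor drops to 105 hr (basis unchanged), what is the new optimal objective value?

Both reactor time and labor are binding at x*.
The binding rows give the dual system: 2·y_reactor time + 1·y_labor = 7.5 and 3·y_reactor time + 3·y_labor = 19.5.
This yields shadow prices y_reactor time = 1, y_labor = 5.5.
Δz = y_labor·Δb = 5.5 × (-6) = -33, so new z* = 748.5 − 33 = 715.5.

715.5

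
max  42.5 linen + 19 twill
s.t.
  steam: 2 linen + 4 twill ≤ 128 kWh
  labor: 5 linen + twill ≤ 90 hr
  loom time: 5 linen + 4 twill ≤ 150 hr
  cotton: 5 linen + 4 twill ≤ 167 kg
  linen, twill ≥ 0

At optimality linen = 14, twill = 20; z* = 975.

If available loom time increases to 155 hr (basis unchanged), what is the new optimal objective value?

Check each constraint at x*: steam 108/128 (slack 20); labor 90/90 (tight); loom time 150/150 (tight); cotton 150/167 (slack 17).
By complementary slackness, y = 0 for the non-binding constraints.
Dual feasibility on the basic columns requires 5·y_labor + 5·y_loom time = 42.5, 1·y_labor + 4·y_loom time = 19.
→ y_labor = 5 and y_loom time = 3.5.
Δz = y_loom time·Δb = 3.5 × (5) = 17.5, so new z* = 975 + 17.5 = 992.5.

992.5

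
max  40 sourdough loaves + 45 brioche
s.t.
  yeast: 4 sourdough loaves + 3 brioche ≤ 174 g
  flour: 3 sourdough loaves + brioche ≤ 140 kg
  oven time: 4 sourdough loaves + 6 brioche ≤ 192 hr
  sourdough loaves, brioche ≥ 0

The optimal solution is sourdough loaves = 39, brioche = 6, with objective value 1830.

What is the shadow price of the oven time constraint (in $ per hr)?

5

Binding: yeast and oven time. Non-binding: flour (17 unused).
Since flour is not tight, its dual is 0.
The binding rows give the dual system: 4·y_yeast + 4·y_oven time = 40 and 3·y_yeast + 6·y_oven time = 45.
Solving: y_yeast = 5, y_oven time = 5.
Shadow price of oven time = 5.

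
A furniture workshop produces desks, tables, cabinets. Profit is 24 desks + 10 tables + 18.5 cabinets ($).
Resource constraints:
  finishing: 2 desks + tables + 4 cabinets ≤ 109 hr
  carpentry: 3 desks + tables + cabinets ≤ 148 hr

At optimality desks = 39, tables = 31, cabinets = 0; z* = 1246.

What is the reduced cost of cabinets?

Check each constraint at x*: finishing 109/109 (tight); carpentry 148/148 (tight).
Dual feasibility on the basic columns requires 2·y_finishing + 3·y_carpentry = 24, 1·y_finishing + 1·y_carpentry = 10.
→ y_finishing = 6 and y_carpentry = 4.
Reduced cost of cabinets: c₃ − yᵀa₃ = 18.5 − (6·4 + 4·1) = 18.5 − 28 = -9.5.

-9.5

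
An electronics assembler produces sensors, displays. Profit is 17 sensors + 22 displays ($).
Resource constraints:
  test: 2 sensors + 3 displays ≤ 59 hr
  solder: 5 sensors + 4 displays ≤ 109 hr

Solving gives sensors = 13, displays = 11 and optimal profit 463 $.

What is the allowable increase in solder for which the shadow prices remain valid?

38.5

Binding constraints: test, solder. The basis is B = [[2,3],[5,4]] with det -7.
Per unit increase in solder, x* moves by d = (0.4286, -0.2857).
The basis stays optimal until displays reaches 0; allowable increase = 38.5 hr.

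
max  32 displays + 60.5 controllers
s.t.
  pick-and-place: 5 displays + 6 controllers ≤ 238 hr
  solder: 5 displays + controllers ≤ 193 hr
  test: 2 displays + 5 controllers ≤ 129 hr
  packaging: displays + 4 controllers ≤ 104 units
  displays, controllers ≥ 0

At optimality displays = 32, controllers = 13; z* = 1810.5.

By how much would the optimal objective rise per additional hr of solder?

Binding: pick-and-place and test. Non-binding: solder (20 unused), packaging (20 unused).
Slack constraints have shadow price 0 (complementary slackness).
From A_Bᵀ y = c: 5·y_pick-and-place + 2·y_test = 32; 6·y_pick-and-place + 5·y_test = 60.5.
This yields shadow prices y_pick-and-place = 3, y_test = 8.5.
Shadow price of solder = 0.

0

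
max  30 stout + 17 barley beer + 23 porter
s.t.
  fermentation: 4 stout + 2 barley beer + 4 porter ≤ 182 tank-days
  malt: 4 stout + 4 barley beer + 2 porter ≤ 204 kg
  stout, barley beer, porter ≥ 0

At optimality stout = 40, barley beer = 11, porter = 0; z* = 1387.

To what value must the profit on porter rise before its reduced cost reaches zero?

28

At the optimum: fermentation uses 182 of 182 (binding); malt uses 204 of 204 (binding).
From A_Bᵀ y = c: 4·y_fermentation + 4·y_malt = 30; 2·y_fermentation + 4·y_malt = 17.
This yields shadow prices y_fermentation = 6.5, y_malt = 1.
porter enters the basis when its profit ≥ yᵀa₃ = 6.5·4 + 1·2 = 28.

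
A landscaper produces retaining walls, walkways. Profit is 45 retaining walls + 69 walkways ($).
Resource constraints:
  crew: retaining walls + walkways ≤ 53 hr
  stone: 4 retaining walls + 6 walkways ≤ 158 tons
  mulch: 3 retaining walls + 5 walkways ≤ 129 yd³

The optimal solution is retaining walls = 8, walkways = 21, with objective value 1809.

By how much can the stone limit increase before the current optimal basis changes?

14

Binding constraints: stone, mulch. The basis is B = [[4,6],[3,5]] with det 2.
Per unit increase in stone, x* moves by d = (2.5, -1.5).
The basis stays optimal until walkways reaches 0; allowable increase = 14 tons.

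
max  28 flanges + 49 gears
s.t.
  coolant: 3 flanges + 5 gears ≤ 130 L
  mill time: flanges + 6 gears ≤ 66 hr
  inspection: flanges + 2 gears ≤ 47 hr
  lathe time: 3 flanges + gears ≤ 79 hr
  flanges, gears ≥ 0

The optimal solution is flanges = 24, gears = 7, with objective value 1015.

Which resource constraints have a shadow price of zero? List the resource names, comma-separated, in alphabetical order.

coolant, inspection

coolant: 107/130 (slack 23)
mill time: 66/66 (binding)
inspection: 38/47 (slack 9)
lathe time: 79/79 (binding)
By complementary slackness, a constraint with positive slack has shadow price 0 → coolant, inspection.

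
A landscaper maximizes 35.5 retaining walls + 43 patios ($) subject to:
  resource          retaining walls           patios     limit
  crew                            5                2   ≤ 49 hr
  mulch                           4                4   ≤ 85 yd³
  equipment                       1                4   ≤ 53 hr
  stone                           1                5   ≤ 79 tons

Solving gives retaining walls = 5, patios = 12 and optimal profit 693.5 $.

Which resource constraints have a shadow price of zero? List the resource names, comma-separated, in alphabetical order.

crew: 49/49 (binding)
mulch: 68/85 (slack 17)
equipment: 53/53 (binding)
stone: 65/79 (slack 14)
By complementary slackness, a constraint with positive slack has shadow price 0 → mulch, stone.

mulch, stone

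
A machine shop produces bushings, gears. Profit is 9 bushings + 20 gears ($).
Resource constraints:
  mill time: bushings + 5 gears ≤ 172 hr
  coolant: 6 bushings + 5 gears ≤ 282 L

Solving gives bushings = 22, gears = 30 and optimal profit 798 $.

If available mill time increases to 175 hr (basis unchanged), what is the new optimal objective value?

807

Both mill time and coolant are binding at x*.
From A_Bᵀ y = c: 1·y_mill time + 6·y_coolant = 9; 5·y_mill time + 5·y_coolant = 20.
This yields shadow prices y_mill time = 3, y_coolant = 1.
Δz = y_mill time·Δb = 3 × (3) = 9, so new z* = 798 + 9 = 807.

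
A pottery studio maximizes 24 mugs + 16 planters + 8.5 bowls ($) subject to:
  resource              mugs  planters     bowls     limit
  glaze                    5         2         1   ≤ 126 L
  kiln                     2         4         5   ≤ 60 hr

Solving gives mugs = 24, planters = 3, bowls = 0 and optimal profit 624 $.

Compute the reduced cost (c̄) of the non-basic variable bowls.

At the optimum: glaze uses 126 of 126 (binding); kiln uses 60 of 60 (binding).
The binding rows give the dual system: 5·y_glaze + 2·y_kiln = 24 and 2·y_glaze + 4·y_kiln = 16.
This yields shadow prices y_glaze = 4, y_kiln = 2.
Reduced cost of bowls: c₃ − yᵀa₃ = 8.5 − (4·1 + 2·5) = 8.5 − 14 = -5.5.

-5.5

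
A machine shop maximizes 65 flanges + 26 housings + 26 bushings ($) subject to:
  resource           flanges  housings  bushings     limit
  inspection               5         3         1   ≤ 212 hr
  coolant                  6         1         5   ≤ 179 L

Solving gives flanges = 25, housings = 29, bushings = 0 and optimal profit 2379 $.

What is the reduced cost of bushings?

-6

Both inspection and coolant are binding at x*.
Dual feasibility on the basic columns requires 5·y_inspection + 6·y_coolant = 65, 3·y_inspection + 1·y_coolant = 26.
Solving: y_inspection = 7, y_coolant = 5.
Reduced cost of bushings: c₃ − yᵀa₃ = 26 − (7·1 + 5·5) = 26 − 32 = -6.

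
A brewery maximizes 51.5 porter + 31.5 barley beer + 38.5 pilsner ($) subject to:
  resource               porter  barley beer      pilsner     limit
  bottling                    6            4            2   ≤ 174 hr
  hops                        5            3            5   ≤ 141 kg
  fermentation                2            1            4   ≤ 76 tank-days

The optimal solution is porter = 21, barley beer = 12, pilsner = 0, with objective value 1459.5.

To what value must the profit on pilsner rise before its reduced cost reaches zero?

45.5

At the optimum: bottling uses 174 of 174 (binding); hops uses 141 of 141 (binding); fermentation uses 54 of 76 (slack = 22).
By complementary slackness, y = 0 for the non-binding constraint.
From A_Bᵀ y = c: 6·y_bottling + 5·y_hops = 51.5; 4·y_bottling + 3·y_hops = 31.5.
This yields shadow prices y_bottling = 1.5, y_hops = 8.5.
pilsner enters the basis when its profit ≥ yᵀa₃ = 1.5·2 + 8.5·5 = 45.5.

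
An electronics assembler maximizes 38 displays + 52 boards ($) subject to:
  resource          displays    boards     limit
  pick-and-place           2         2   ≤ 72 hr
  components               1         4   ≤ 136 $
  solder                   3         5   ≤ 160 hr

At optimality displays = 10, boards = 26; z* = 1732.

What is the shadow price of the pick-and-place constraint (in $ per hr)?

At the optimum: pick-and-place uses 72 of 72 (binding); components uses 114 of 136 (slack = 22); solder uses 160 of 160 (binding).
Slack constraints have shadow price 0 (complementary slackness).
From A_Bᵀ y = c: 2·y_pick-and-place + 3·y_solder = 38; 2·y_pick-and-place + 5·y_solder = 52.
This yields shadow prices y_pick-and-place = 8.5, y_solder = 7.
Shadow price of pick-and-place = 8.5.

8.5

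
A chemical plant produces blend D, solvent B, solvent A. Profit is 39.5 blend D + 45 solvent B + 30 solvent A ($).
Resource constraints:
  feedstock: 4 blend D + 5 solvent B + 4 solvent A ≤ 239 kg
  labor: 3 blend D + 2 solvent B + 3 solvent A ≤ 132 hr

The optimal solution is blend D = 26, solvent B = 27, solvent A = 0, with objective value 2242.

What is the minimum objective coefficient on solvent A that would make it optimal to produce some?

At the optimum: feedstock uses 239 of 239 (binding); labor uses 132 of 132 (binding).
The binding rows give the dual system: 4·y_feedstock + 3·y_labor = 39.5 and 5·y_feedstock + 2·y_labor = 45.
This yields shadow prices y_feedstock = 8, y_labor = 2.5.
solvent A enters the basis when its profit ≥ yᵀa₃ = 8·4 + 2.5·3 = 39.5.

39.5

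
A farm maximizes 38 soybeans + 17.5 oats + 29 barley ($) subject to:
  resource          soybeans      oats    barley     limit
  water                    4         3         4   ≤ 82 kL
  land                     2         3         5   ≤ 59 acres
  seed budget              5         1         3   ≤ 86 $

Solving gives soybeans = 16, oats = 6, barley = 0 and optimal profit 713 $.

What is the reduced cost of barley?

At the optimum: water uses 82 of 82 (binding); land uses 50 of 59 (slack = 9); seed budget uses 86 of 86 (binding).
Slack constraints have shadow price 0 (complementary slackness).
From A_Bᵀ y = c: 4·y_water + 5·y_seed budget = 38; 3·y_water + 1·y_seed budget = 17.5.
This yields shadow prices y_water = 4.5, y_seed budget = 4.
Reduced cost of barley: c₃ − yᵀa₃ = 29 − (4.5·4 + 4·3) = 29 − 30 = -1.

-1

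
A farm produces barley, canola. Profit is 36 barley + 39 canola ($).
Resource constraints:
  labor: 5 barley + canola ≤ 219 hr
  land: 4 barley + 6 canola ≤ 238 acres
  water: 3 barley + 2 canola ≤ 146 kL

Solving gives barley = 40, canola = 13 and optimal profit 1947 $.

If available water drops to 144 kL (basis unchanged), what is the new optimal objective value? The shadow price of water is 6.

Δb = -2, so new z* = 1947 + (6)·(-2) = 1947 − 12 = 1935.

1935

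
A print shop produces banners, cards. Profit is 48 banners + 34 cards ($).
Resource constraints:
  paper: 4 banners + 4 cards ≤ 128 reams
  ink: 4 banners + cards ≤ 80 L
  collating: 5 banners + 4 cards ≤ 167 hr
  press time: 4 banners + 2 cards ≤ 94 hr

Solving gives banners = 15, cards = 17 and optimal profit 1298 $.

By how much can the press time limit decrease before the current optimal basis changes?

30

Binding constraints: paper, press time. The basis is B = [[4,4],[4,2]] with det -8.
Per unit decrease in press time, x* moves by d = (-0.5, 0.5).
The basis stays optimal until banners reaches 0; allowable decrease = 30 hr.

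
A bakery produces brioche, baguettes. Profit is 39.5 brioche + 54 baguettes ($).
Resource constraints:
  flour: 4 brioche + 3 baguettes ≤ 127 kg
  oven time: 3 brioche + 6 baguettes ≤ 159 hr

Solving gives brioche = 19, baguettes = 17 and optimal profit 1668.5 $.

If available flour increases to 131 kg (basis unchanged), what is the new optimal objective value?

1688.5

Check each constraint at x*: flour 127/127 (tight); oven time 159/159 (tight).
From A_Bᵀ y = c: 4·y_flour + 3·y_oven time = 39.5; 3·y_flour + 6·y_oven time = 54.
→ y_flour = 5 and y_oven time = 6.5.
Δz = y_flour·Δb = 5 × (4) = 20, so new z* = 1668.5 + 20 = 1688.5.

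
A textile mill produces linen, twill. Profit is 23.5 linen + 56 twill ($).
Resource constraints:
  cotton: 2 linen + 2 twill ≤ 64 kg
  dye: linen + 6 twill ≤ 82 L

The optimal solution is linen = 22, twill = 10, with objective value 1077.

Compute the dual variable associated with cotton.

At the optimum: cotton uses 64 of 64 (binding); dye uses 82 of 82 (binding).
Dual feasibility on the basic columns requires 2·y_cotton + 1·y_dye = 23.5, 2·y_cotton + 6·y_dye = 56.
This yields shadow prices y_cotton = 8.5, y_dye = 6.5.
Shadow price of cotton = 8.5.

8.5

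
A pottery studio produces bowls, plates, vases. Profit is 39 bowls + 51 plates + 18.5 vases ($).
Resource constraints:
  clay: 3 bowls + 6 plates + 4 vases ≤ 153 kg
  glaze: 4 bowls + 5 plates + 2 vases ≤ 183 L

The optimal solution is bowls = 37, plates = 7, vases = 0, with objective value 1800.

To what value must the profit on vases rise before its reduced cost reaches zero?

Check each constraint at x*: clay 153/153 (tight); glaze 183/183 (tight).
From A_Bᵀ y = c: 3·y_clay + 4·y_glaze = 39; 6·y_clay + 5·y_glaze = 51.
Solving: y_clay = 1, y_glaze = 9.
vases enters the basis when its profit ≥ yᵀa₃ = 1·4 + 9·2 = 22.

22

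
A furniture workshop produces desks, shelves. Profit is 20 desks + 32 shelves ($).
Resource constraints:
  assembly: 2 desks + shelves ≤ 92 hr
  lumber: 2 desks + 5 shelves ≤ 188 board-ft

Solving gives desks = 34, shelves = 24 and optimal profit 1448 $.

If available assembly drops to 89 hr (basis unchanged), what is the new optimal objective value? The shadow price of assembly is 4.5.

1434.5

Δb = -3, so new z* = 1448 + (4.5)·(-3) = 1448 − 13.5 = 1434.5.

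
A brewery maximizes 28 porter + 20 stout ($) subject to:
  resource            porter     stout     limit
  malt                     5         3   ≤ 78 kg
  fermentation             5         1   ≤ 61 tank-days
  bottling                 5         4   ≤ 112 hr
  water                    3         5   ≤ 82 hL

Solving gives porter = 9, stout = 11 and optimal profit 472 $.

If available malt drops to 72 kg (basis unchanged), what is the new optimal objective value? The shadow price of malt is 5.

442

Δb = -6, so new z* = 472 + (5)·(-6) = 472 − 30 = 442.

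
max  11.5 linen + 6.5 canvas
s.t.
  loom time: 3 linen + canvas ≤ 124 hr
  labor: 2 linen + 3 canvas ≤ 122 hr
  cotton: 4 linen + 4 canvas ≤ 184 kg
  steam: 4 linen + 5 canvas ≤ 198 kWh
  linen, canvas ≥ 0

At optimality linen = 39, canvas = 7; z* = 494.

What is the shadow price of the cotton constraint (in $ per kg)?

Binding: loom time and cotton. Non-binding: labor (23 unused), steam (7 unused).
Since labor, steam are not tight, their duals are 0.
The binding rows give the dual system: 3·y_loom time + 4·y_cotton = 11.5 and 1·y_loom time + 4·y_cotton = 6.5.
→ y_loom time = 2.5 and y_cotton = 1.
Shadow price of cotton = 1.

1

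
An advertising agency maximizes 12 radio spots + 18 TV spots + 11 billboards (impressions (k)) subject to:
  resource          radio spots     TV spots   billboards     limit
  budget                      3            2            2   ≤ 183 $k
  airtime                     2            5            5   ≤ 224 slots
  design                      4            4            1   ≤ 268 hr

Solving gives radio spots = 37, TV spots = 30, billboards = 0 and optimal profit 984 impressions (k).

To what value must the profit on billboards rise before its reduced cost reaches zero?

Check each constraint at x*: budget 171/183 (slack 12); airtime 224/224 (tight); design 268/268 (tight).
Slack constraints have shadow price 0 (complementary slackness).
Dual feasibility on the basic columns requires 2·y_airtime + 4·y_design = 12, 5·y_airtime + 4·y_design = 18.
Solving: y_airtime = 2, y_design = 2.
billboards enters the basis when its profit ≥ yᵀa₃ = 2·5 + 2·1 = 12.

12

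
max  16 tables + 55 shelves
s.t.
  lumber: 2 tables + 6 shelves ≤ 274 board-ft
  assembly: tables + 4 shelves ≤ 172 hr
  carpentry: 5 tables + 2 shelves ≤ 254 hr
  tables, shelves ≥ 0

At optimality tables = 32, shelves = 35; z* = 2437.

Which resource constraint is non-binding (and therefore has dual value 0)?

carpentry

lumber: 274/274 (binding)
assembly: 172/172 (binding)
carpentry: 230/254 (slack 24)
By complementary slackness, a constraint with positive slack has shadow price 0 → carpentry.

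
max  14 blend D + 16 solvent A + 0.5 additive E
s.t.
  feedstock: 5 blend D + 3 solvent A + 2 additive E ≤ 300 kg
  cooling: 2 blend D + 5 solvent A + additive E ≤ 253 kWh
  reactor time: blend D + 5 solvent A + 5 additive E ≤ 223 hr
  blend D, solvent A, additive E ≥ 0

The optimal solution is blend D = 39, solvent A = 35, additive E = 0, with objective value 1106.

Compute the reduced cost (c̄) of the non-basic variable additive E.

At the optimum: feedstock uses 300 of 300 (binding); cooling uses 253 of 253 (binding); reactor time uses 214 of 223 (slack = 9).
Slack constraints have shadow price 0 (complementary slackness).
The binding rows give the dual system: 5·y_feedstock + 2·y_cooling = 14 and 3·y_feedstock + 5·y_cooling = 16.
This yields shadow prices y_feedstock = 2, y_cooling = 2.
Reduced cost of additive E: c₃ − yᵀa₃ = 0.5 − (2·2 + 2·1) = 0.5 − 6 = -5.5.

-5.5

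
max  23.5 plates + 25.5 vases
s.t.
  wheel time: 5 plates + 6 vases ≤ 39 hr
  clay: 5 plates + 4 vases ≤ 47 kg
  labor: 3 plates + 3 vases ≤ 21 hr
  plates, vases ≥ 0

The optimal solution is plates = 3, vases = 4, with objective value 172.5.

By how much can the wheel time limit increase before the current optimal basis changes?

3

Binding constraints: wheel time, labor. The basis is B = [[5,6],[3,3]] with det -3.
Per unit increase in wheel time, x* moves by d = (-1, 1).
The basis stays optimal until plates reaches 0; allowable increase = 3 hr.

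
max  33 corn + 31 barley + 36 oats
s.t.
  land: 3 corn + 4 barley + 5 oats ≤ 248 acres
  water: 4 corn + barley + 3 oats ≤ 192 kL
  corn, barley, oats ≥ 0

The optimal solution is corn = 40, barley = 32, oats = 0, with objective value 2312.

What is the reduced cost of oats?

-8

Check each constraint at x*: land 248/248 (tight); water 192/192 (tight).
The binding rows give the dual system: 3·y_land + 4·y_water = 33 and 4·y_land + 1·y_water = 31.
Solving: y_land = 7, y_water = 3.
Reduced cost of oats: c₃ − yᵀa₃ = 36 − (7·5 + 3·3) = 36 − 44 = -8.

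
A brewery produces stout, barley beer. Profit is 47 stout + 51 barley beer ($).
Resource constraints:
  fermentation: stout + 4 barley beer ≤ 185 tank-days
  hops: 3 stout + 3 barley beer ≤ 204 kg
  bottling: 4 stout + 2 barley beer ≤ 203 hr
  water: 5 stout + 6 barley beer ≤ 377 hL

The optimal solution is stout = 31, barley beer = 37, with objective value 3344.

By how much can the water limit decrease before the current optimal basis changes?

2.5

Binding constraints: hops, water. The basis is B = [[3,3],[5,6]] with det 3.
Per unit decrease in water, x* moves by d = (1, -1).
The basis stays optimal until bottling becomes binding; allowable decrease = 2.5 hL.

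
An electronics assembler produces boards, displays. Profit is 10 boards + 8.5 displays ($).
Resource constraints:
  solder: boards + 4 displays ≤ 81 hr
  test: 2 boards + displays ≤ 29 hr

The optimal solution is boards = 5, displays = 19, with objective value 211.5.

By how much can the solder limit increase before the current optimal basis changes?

Binding constraints: solder, test. The basis is B = [[1,4],[2,1]] with det -7.
Per unit increase in solder, x* moves by d = (-0.1429, 0.2857).
The basis stays optimal until boards reaches 0; allowable increase = 35 hr.

35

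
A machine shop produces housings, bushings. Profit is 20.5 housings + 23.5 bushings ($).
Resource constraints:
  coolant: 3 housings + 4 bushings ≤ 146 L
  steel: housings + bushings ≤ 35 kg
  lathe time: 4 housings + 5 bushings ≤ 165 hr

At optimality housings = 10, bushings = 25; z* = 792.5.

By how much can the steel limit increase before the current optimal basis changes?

Binding constraints: steel, lathe time. The basis is B = [[1,1],[4,5]] with det 1.
Per unit increase in steel, x* moves by d = (5, -4).
The basis stays optimal until bushings reaches 0; allowable increase = 6.25 kg.

6.25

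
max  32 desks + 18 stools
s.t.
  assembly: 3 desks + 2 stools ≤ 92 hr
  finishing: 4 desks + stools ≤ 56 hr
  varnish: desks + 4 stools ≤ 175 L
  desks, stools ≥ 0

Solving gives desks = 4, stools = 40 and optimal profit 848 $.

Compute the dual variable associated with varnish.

At the optimum: assembly uses 92 of 92 (binding); finishing uses 56 of 56 (binding); varnish uses 164 of 175 (slack = 11).
Slack constraints have shadow price 0 (complementary slackness).
The binding rows give the dual system: 3·y_assembly + 4·y_finishing = 32 and 2·y_assembly + 1·y_finishing = 18.
Solving: y_assembly = 8, y_finishing = 2.
Shadow price of varnish = 0.

0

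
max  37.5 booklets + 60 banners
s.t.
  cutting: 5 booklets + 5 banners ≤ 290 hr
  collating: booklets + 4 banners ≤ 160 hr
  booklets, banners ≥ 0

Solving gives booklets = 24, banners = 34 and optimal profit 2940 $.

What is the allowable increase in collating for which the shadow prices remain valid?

Binding constraints: cutting, collating. The basis is B = [[5,5],[1,4]] with det 15.
Per unit increase in collating, x* moves by d = (-0.3333, 0.3333).
The basis stays optimal until booklets reaches 0; allowable increase = 72 hr.

72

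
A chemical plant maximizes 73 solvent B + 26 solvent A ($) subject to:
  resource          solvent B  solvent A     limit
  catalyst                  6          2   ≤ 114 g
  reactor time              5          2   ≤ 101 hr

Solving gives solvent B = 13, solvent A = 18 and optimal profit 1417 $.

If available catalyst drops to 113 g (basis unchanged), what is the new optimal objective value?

1409

Check each constraint at x*: catalyst 114/114 (tight); reactor time 101/101 (tight).
Dual feasibility on the basic columns requires 6·y_catalyst + 5·y_reactor time = 73, 2·y_catalyst + 2·y_reactor time = 26.
→ y_catalyst = 8 and y_reactor time = 5.
Δz = y_catalyst·Δb = 8 × (-1) = -8, so new z* = 1417 − 8 = 1409.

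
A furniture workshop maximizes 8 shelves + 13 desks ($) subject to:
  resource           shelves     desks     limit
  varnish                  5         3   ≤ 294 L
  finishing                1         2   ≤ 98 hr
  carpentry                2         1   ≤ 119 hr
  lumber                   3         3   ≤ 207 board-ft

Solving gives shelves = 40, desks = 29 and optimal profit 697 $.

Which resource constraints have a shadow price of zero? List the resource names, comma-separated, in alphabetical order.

varnish: 287/294 (slack 7)
finishing: 98/98 (binding)
carpentry: 109/119 (slack 10)
lumber: 207/207 (binding)
By complementary slackness, a constraint with positive slack has shadow price 0 → carpentry, varnish.

carpentry, varnish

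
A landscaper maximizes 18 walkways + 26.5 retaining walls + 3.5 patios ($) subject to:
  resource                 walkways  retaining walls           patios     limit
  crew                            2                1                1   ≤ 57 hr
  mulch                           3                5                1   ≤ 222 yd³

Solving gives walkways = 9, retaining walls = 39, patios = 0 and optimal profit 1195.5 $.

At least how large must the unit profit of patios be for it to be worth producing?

6.5

At the optimum: crew uses 57 of 57 (binding); mulch uses 222 of 222 (binding).
The binding rows give the dual system: 2·y_crew + 3·y_mulch = 18 and 1·y_crew + 5·y_mulch = 26.5.
→ y_crew = 1.5 and y_mulch = 5.
patios enters the basis when its profit ≥ yᵀa₃ = 1.5·1 + 5·1 = 6.5.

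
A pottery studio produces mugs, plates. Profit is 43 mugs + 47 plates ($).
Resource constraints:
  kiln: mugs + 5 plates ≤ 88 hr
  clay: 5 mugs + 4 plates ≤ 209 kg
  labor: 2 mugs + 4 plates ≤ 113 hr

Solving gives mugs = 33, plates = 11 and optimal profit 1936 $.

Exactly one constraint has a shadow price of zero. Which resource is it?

kiln: 88/88 (binding)
clay: 209/209 (binding)
labor: 110/113 (slack 3)
By complementary slackness, a constraint with positive slack has shadow price 0 → labor.

labor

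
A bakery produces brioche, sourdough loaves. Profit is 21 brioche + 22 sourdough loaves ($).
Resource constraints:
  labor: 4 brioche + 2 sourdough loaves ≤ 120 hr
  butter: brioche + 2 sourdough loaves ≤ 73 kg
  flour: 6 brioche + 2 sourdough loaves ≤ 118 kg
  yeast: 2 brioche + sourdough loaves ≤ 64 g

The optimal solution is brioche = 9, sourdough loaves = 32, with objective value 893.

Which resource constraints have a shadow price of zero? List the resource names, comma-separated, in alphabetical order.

labor: 100/120 (slack 20)
butter: 73/73 (binding)
flour: 118/118 (binding)
yeast: 50/64 (slack 14)
By complementary slackness, a constraint with positive slack has shadow price 0 → labor, yeast.

labor, yeast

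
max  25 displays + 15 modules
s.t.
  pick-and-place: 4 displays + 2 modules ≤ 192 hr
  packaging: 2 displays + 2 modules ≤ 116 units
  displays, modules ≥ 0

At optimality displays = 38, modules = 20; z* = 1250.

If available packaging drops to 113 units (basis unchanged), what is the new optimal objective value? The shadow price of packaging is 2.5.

Δb = -3, so new z* = 1250 + (2.5)·(-3) = 1250 − 7.5 = 1242.5.

1242.5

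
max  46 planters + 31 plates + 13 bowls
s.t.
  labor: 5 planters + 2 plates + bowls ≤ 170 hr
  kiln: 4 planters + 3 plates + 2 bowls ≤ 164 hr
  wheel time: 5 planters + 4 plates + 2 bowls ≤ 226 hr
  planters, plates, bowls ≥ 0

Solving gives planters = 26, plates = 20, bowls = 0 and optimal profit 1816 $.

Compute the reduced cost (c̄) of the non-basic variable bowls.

-7

Binding: labor and kiln. Non-binding: wheel time (16 unused).
Since wheel time is not tight, its dual is 0.
The binding rows give the dual system: 5·y_labor + 4·y_kiln = 46 and 2·y_labor + 3·y_kiln = 31.
This yields shadow prices y_labor = 2, y_kiln = 9.
Reduced cost of bowls: c₃ − yᵀa₃ = 13 − (2·1 + 9·2) = 13 − 20 = -7.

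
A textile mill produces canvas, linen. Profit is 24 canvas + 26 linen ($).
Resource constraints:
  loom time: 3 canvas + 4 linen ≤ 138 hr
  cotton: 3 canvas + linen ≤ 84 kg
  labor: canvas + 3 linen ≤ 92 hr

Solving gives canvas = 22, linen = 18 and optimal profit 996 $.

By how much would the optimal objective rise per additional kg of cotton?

2

Binding: loom time and cotton. Non-binding: labor (16 unused).
Slack constraints have shadow price 0 (complementary slackness).
From A_Bᵀ y = c: 3·y_loom time + 3·y_cotton = 24; 4·y_loom time + 1·y_cotton = 26.
Solving: y_loom time = 6, y_cotton = 2.
Shadow price of cotton = 2.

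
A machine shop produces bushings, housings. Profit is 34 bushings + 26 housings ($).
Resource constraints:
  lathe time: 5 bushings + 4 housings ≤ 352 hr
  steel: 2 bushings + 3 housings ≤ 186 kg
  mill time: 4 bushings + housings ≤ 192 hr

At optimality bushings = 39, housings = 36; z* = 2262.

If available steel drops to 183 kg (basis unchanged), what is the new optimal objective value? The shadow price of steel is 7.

Δb = -3, so new z* = 2262 + (7)·(-3) = 2262 − 21 = 2241.

2241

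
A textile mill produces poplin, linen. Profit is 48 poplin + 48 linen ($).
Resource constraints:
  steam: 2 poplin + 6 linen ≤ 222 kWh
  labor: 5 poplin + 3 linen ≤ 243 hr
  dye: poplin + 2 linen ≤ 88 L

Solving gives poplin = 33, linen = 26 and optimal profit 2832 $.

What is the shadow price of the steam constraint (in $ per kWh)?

Check each constraint at x*: steam 222/222 (tight); labor 243/243 (tight); dye 85/88 (slack 3).
Since dye is not tight, its dual is 0.
Dual feasibility on the basic columns requires 2·y_steam + 5·y_labor = 48, 6·y_steam + 3·y_labor = 48.
Solving: y_steam = 4, y_labor = 8.
Shadow price of steam = 4.

4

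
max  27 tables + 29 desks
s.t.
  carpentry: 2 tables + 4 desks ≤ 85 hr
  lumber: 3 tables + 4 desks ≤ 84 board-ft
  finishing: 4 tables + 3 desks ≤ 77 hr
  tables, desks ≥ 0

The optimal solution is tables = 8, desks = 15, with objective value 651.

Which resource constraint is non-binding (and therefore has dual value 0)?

carpentry: 76/85 (slack 9)
lumber: 84/84 (binding)
finishing: 77/77 (binding)
By complementary slackness, a constraint with positive slack has shadow price 0 → carpentry.

carpentry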